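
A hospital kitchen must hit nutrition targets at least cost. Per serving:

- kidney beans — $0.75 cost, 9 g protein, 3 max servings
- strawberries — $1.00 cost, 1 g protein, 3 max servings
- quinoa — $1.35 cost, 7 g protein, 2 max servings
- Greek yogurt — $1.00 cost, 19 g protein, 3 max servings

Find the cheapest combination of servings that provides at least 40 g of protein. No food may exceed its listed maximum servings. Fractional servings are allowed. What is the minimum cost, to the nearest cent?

$2.11

Cost per g of protein: Greek yogurt $0.0526, kidney beans $0.0833, quinoa $0.1929, strawberries $1.0000.
Take 2.105 servings of Greek yogurt: +40.0 g protein for $2.11 (total $2.11, still need 0.0 g).
Greedy by cheapest-per-g is optimal for a single linear constraint, so the minimum cost is $2.11.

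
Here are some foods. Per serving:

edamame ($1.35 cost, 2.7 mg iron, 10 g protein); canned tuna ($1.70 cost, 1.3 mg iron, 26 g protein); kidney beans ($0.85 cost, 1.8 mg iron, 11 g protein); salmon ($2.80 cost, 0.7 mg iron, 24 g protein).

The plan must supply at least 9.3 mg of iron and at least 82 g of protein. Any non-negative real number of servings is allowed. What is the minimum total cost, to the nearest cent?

$5.91

This is a tiny linear program; its minimum lies at a vertex of the feasible set. List the vertices and price them.
edamame only: max(9.3/2.7, 82/10) = 8.2 servings → $11.07.
canned tuna only: max(9.3/1.3, 82/26) = 7.154 servings → $12.16.
kidney beans only: max(9.3/1.8, 82/11) = 7.455 servings → $6.34.
salmon only: max(9.3/0.7, 82/24) = 13.29 servings → $37.20.
edamame + canned tuna with both tight: 2.364 servings and 2.245 servings → $7.01.
edamame + kidney beans: the both-tight solution has a negative serving — not a feasible corner.
edamame + salmon with both tight: 2.869 servings and 2.221 servings → $10.09.
canned tuna + kidney beans with both tight: 1.394 servings and 4.16 servings → $5.91.
canned tuna + salmon with both targets exact would need a negative amount; discard.
kidney beans + salmon with both tight: 4.67 servings and 1.276 servings → $7.54.
The minimum over all feasible corners is $5.91.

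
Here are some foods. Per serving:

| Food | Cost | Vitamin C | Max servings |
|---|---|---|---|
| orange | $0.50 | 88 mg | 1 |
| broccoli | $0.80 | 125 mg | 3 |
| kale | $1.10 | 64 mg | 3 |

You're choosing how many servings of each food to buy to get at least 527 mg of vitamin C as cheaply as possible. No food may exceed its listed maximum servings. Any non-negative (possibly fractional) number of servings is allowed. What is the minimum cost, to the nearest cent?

$4.00

Cost per mg of vitamin C: orange $0.0057, broccoli $0.0064, kale $0.0172.
Take 1 serving of orange: +88.0 mg vitamin C for $0.50 (total $0.50, still need 439.0 mg).
Take 3 servings of broccoli: +375.0 mg vitamin C for $2.40 (total $2.90, still need 64.0 mg).
Take 1 serving of kale: +64.0 mg vitamin C for $1.10 (total $4.00, still need 0.0 mg).
Filling from the cheapest source first is optimal under one linear minimum: $4.00.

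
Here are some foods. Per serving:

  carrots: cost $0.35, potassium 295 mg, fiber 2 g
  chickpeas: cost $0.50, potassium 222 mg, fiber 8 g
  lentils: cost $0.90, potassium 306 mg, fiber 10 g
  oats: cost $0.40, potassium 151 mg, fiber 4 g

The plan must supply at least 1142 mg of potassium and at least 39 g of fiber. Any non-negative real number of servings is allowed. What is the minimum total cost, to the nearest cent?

$2.49

A basic optimal solution has at most two foods positive. Try each food alone and each pair with both targets met exactly.
carrots only: max(1142/295, 39/2) = 19.5 servings → $6.83.
chickpeas only: max(1142/222, 39/8) = 5.144 servings → $2.57.
lentils only: max(1142/306, 39/10) = 3.9 servings → $3.51.
oats only: max(1142/151, 39/4) = 9.75 servings → $3.90.
carrots + chickpeas with both tight: 0.2495 servings and 4.813 servings → $2.49.
carrots + lentils: intersection lies outside the first quadrant.
carrots + oats: the both-tight solution has a negative serving — not a feasible corner.
chickpeas + lentils with both tight: 2.254 servings and 2.096 servings → $3.01.
chickpeas + oats with both tight: 4.128 servings and 1.494 servings → $2.66.
lentils + oats: the both-tight solution has a negative serving — not a feasible corner.
The minimum over all feasible corners is $2.49.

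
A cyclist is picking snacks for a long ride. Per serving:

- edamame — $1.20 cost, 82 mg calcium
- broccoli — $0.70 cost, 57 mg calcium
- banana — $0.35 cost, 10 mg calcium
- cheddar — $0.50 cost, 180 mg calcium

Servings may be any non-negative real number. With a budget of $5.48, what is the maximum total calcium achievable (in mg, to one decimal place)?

1972.8 mg

Calcium per dollar: cheddar 360, broccoli 81.43, edamame 68.33, banana 28.57.
With no serving limits, spend the whole cost allowance on cheddar: $5.48 / $0.50 × 180 mg = 1972.8 mg.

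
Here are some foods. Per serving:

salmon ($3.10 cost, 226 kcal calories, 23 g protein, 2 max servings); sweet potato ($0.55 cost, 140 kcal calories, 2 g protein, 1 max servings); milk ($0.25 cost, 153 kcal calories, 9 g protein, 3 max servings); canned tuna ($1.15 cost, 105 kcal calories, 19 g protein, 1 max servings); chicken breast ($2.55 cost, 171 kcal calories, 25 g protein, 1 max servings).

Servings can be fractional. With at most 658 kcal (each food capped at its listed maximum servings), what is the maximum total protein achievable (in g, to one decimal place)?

82.9 g

Protein per kcal: canned tuna 0.181, chicken breast 0.1462, salmon 0.1018, milk 0.05882, sweet potato 0.01429.
Take 1 serving of canned tuna: uses 105 kcal, +19.0 g protein (running total 19.0 g).
Take 1 serving of chicken breast: uses 171 kcal, +25.0 g protein (running total 44.0 g).
Take 1.69 servings of salmon: uses 382 kcal, +38.9 g protein (running total 82.9 g).
Filling greedily by protein-per-kcal is optimal for one linear limit, giving 82.9 g.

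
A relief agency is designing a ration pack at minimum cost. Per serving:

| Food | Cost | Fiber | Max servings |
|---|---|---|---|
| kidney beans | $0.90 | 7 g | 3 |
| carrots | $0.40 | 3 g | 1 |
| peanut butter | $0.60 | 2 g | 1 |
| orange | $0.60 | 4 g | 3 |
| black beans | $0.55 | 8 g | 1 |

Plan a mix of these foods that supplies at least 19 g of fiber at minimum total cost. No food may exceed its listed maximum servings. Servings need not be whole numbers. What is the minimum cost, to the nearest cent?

Cost per g of fiber: black beans $0.0688, kidney beans $0.1286, carrots $0.1333, orange $0.1500, peanut butter $0.3000.
Take 1 serving of black beans: +8.0 g fiber for $0.55 (total $0.55, still need 11.0 g).
Take 1.571 servings of kidney beans: +11.0 g fiber for $1.41 (total $1.96, still need 0.0 g).
Filling from the cheapest source first is optimal under one linear minimum: $1.96.

$1.96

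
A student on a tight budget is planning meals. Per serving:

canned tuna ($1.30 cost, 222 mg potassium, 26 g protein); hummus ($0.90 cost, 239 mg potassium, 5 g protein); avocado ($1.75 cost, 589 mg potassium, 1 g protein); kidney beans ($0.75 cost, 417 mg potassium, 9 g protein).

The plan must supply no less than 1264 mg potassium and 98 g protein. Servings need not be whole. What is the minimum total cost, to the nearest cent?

Two binding constraints pin down two serving amounts, so the optimal mix uses at most two foods. The candidates are each food alone (scaled to the tighter of potassium/protein) and each pair with both constraints tight.
canned tuna only: max(1264/222, 98/26) = 5.694 servings → $7.40.
hummus only: max(1264/239, 98/5) = 19.6 servings → $17.64.
avocado only: max(1264/589, 98/1) = 98 servings → $171.50.
kidney beans only: max(1264/417, 98/9) = 10.89 servings → $8.17.
canned tuna + hummus with both tight: 3.351 servings and 2.176 servings → $6.31.
canned tuna + avocado with both tight: 3.741 servings and 0.736 servings → $6.15.
canned tuna + kidney beans with both tight: 3.334 servings and 1.256 servings → $5.28.
hummus + avocado: intersection lies outside the first quadrant.
hummus + kidney beans: the both-tight solution has a negative serving — not a feasible corner.
avocado + kidney beans: the both-tight solution has a negative serving — not a feasible corner.
Cheapest feasible corner: $5.28.

$5.28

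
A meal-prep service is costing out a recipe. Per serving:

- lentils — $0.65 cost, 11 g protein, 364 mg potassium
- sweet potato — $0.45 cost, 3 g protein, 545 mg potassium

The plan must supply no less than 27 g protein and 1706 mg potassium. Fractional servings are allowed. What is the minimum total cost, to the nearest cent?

$2.09

The cheapest plan sits at a corner of the feasible region — with two constraints it uses at most two foods.
lentils only: max(27/11, 1706/364) = 4.687 servings → $3.05.
sweet potato only: max(27/3, 1706/545) = 9 servings → $4.05.
lentils + sweet potato with both tight: 1.957 servings and 1.823 servings → $2.09.
Cheapest feasible corner: $2.09.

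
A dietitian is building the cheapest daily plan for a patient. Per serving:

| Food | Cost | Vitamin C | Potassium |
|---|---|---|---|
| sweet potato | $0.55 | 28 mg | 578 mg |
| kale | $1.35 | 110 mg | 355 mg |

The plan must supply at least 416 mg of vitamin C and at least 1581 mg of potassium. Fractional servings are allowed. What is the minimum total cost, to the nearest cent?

$5.21

Check every corner: each single food scaled to meet both minima, and each pair solved so both constraints bind.
sweet potato only: max(416/28, 1581/578) = 14.86 servings → $8.17.
kale only: max(416/110, 1581/355) = 4.454 servings → $6.01.
sweet potato + kale with both tight: 0.489 servings and 3.657 servings → $5.21.
Cheapest feasible corner: $5.21.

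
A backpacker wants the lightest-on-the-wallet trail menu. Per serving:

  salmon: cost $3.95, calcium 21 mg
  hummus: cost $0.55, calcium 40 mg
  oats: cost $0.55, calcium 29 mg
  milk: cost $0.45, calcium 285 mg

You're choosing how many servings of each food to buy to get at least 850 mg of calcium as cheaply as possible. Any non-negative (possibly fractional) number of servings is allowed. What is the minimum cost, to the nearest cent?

Cost per mg of calcium: milk $0.0016, hummus $0.0138, oats $0.0190, salmon $0.1881.
With no serving limits, use only milk: 850 mg / 285 mg = 2.982 servings × $0.45 = $1.34.

$1.34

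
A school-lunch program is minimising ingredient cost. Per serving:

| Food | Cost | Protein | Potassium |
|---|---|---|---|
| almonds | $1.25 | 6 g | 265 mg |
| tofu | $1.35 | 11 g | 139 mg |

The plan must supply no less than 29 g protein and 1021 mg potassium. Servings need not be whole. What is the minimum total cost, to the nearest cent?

$5.34

The cheapest plan sits at a corner of the feasible region — with two constraints it uses at most two foods.
almonds only: max(29/6, 1021/265) = 4.833 servings → $6.04.
tofu only: max(29/11, 1021/139) = 7.345 servings → $9.92.
almonds + tofu with both tight: 3.46 servings and 0.7492 servings → $5.34.
So the least-cost plan costs $5.34.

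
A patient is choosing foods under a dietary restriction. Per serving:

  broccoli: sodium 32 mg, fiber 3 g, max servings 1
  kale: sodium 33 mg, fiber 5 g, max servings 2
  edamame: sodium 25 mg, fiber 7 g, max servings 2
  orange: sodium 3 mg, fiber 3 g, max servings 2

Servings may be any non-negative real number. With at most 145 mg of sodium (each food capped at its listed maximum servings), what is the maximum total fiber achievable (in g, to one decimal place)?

Fiber per mg sodium: orange 1, edamame 0.28, kale 0.1515, broccoli 0.09375.
Take 2 servings of orange: uses 6 mg sodium, +6.0 g fiber (running total 6.0 g).
Take 2 servings of edamame: uses 50 mg sodium, +14.0 g fiber (running total 20.0 g).
Take 2 servings of kale: uses 66 mg sodium, +10.0 g fiber (running total 30.0 g).
Take 0.7188 servings of broccoli: uses 23 mg sodium, +2.2 g fiber (running total 32.2 g).
Filling greedily by fiber-per-mg sodium is optimal for one linear limit, giving 32.2 g.

32.2 g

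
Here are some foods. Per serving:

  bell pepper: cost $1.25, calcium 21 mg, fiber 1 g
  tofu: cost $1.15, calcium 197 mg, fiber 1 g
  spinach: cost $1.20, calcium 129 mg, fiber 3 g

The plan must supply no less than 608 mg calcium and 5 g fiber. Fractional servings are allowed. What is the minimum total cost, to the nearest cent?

With two linear requirements the optimum uses one or two foods; enumerate the corners.
bell pepper only: max(608/21, 5/1) = 28.95 servings → $36.19.
tofu only: max(608/197, 5/1) = 5 servings → $5.75.
spinach only: max(608/129, 5/3) = 4.713 servings → $5.66.
bell pepper + tofu with both tight: 2.142 servings and 2.858 servings → $5.96.
bell pepper + spinach: intersection lies outside the first quadrant.
tofu + spinach with both tight: 2.552 servings and 0.816 servings → $3.91.
So the least-cost plan costs $3.91.

$3.91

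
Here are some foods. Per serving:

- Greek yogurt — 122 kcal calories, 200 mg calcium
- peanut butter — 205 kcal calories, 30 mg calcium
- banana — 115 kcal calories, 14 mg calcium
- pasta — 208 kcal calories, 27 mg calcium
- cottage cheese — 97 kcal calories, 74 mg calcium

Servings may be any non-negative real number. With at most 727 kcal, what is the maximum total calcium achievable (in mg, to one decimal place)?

1191.8 mg

Calcium per kcal: Greek yogurt 1.639, cottage cheese 0.7629, peanut butter 0.1463, pasta 0.1298, banana 0.1217.
With no serving limits, spend the whole calories allowance on Greek yogurt: 727 kcal / 122 kcal × 200 mg = 1191.8 mg.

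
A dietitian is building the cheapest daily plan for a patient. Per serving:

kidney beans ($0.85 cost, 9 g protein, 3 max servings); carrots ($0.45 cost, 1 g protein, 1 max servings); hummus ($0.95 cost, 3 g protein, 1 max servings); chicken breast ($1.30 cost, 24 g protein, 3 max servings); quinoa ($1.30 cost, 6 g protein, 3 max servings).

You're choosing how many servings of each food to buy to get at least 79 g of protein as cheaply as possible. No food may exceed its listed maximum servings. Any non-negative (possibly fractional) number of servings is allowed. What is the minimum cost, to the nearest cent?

$4.56

Cost per g of protein: chicken breast $0.0542, kidney beans $0.0944, quinoa $0.2167, hummus $0.3167, carrots $0.4500.
Take 3 servings of chicken breast: +72.0 g protein for $3.90 (total $3.90, still need 7.0 g).
Take 0.7778 servings of kidney beans: +7.0 g protein for $0.66 (total $4.56, still need 0.0 g).
Greedy by cheapest-per-g is optimal for a single linear constraint, so the minimum cost is $4.56.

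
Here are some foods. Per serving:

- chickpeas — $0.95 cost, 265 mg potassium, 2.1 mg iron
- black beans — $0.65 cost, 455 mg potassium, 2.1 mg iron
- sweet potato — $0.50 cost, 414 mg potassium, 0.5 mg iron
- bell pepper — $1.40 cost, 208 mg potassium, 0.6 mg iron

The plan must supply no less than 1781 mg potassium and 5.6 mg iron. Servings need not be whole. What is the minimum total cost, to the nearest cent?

$2.37

Check every corner: each single food scaled to meet both minima, and each pair solved so both constraints bind.
chickpeas only: max(1781/265, 5.6/2.1) = 6.721 servings → $6.38.
black beans only: max(1781/455, 5.6/2.1) = 3.914 servings → $2.54.
sweet potato only: max(1781/414, 5.6/0.5) = 11.2 servings → $5.60.
bell pepper only: max(1781/208, 5.6/0.6) = 9.333 servings → $13.07.
chickpeas + black beans: the both-tight solution has a negative serving — not a feasible corner.
chickpeas + sweet potato with both tight: 1.938 servings and 3.062 servings → $3.37.
chickpeas + bell pepper with both tight: 0.3463 servings and 8.121 servings → $11.70.
black beans + sweet potato with both tight: 2.224 servings and 1.857 servings → $2.37.
black beans + bell pepper with both tight: 0.5873 servings and 7.278 servings → $10.57.
sweet potato + bell pepper with both targets exact would need a negative amount; discard.
So the least-cost plan costs $2.37.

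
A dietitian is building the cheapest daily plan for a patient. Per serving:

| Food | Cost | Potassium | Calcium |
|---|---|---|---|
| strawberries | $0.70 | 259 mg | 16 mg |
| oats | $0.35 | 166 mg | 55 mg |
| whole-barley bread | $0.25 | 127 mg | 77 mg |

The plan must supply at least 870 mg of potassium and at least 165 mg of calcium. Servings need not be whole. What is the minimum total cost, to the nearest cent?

$1.71

The cheapest plan sits at a corner of the feasible region — with two constraints it uses at most two foods.
strawberries only: max(870/259, 165/16) = 10.31 servings → $7.22.
oats only: max(870/166, 165/55) = 5.241 servings → $1.83.
whole-barley bread only: max(870/127, 165/77) = 6.85 servings → $1.71.
strawberries + oats with both tight: 1.765 servings and 2.486 servings → $2.11.
strawberries + whole-barley bread with both tight: 2.57 servings and 1.609 servings → $2.20.
oats + whole-barley bread: intersection lies outside the first quadrant.
So the least-cost plan costs $1.71.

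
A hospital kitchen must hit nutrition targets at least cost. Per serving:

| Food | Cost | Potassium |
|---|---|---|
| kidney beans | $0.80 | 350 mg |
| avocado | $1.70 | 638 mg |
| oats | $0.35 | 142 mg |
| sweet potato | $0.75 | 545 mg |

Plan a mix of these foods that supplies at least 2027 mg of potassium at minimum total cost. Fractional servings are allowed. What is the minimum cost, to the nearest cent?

$2.79

Cost per mg of potassium: sweet potato $0.0014, kidney beans $0.0023, oats $0.0025, avocado $0.0027.
With no serving limits, use only sweet potato: 2027 mg / 545 mg = 3.719 servings × $0.75 = $2.79.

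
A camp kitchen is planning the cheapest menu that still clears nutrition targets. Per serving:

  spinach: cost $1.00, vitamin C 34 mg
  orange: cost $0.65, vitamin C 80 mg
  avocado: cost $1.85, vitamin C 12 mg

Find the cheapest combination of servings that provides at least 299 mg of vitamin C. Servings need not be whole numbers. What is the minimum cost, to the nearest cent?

$2.43

Cost per mg of vitamin C: orange $0.0081, spinach $0.0294, avocado $0.1542.
With no serving limits, use only orange: 299 mg / 80 mg = 3.737 servings × $0.65 = $2.43.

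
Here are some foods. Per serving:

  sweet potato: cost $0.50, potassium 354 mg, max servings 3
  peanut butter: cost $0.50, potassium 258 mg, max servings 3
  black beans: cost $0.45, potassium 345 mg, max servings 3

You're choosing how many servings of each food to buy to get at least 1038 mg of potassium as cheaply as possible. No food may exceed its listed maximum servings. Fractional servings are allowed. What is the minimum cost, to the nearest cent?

$1.35

Cost per mg of potassium: black beans $0.0013, sweet potato $0.0014, peanut butter $0.0019.
Take 3 servings of black beans: +1035.0 mg potassium for $1.35 (total $1.35, still need 3.0 mg).
Take 0.008475 servings of sweet potato: +3.0 mg potassium for $0.00 (total $1.35, still need 0.0 mg).
Filling from the cheapest source first is optimal under one linear minimum: $1.35.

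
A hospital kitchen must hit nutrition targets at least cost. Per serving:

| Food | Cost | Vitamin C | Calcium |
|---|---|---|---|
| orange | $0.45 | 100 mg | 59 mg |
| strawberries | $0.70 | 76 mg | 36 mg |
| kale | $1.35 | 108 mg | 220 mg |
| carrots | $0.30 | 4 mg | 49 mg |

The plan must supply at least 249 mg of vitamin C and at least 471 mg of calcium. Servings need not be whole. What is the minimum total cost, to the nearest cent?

Check every corner: each single food scaled to meet both minima, and each pair solved so both constraints bind.
orange only: max(249/100, 471/59) = 7.983 servings → $3.59.
strawberries only: max(249/76, 471/36) = 13.08 servings → $9.16.
kale only: max(249/108, 471/220) = 2.306 servings → $3.11.
carrots only: max(249/4, 471/49) = 62.25 servings → $18.68.
orange + strawberries: intersection lies outside the first quadrant.
orange + kale with both tight: 0.2503 servings and 2.074 servings → $2.91.
orange + carrots with both tight: 2.212 servings and 6.949 servings → $3.08.
strawberries + kale with both tight: 0.3049 servings and 2.091 servings → $3.04.
strawberries + carrots with both tight: 2.882 servings and 7.495 servings → $4.27.
kale + carrots: intersection lies outside the first quadrant.
So the least-cost plan costs $2.91.

$2.91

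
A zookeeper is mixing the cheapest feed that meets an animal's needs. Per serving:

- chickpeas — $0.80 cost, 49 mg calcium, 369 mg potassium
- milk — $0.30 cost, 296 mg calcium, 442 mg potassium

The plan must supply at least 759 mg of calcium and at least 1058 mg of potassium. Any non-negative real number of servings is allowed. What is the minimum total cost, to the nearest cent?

$0.77

chickpeas only: max(759/49, 1058/369) = 15.49 servings → $12.39.
milk only: max(759/296, 1058/442) = 2.564 servings → $0.77.
chickpeas + milk: the both-tight solution has a negative serving — not a feasible corner.
So the least-cost plan costs $0.77.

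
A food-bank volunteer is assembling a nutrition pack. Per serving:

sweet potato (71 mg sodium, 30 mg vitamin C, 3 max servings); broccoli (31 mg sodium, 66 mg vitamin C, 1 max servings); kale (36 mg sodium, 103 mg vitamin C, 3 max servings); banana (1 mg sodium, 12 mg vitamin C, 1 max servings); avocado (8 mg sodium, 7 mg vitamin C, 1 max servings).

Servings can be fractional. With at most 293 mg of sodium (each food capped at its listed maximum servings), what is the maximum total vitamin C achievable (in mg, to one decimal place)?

455.3 mg

Vitamin C per mg sodium: banana 12, kale 2.861, broccoli 2.129, avocado 0.875, sweet potato 0.4225.
Take 1 serving of banana: uses 1 mg sodium, +12.0 mg vitamin C (running total 12.0 mg).
Take 3 servings of kale: uses 108 mg sodium, +309.0 mg vitamin C (running total 321.0 mg).
Take 1 serving of broccoli: uses 31 mg sodium, +66.0 mg vitamin C (running total 387.0 mg).
Take 1 serving of avocado: uses 8 mg sodium, +7.0 mg vitamin C (running total 394.0 mg).
Take 2.042 servings of sweet potato: uses 145 mg sodium, +61.3 mg vitamin C (running total 455.3 mg).
Greedy by best ratio exhausts the sodium allowance optimally: 455.3 mg.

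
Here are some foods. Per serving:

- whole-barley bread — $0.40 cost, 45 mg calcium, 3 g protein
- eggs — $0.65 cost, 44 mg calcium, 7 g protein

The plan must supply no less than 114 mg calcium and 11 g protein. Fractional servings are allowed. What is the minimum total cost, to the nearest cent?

Check every corner: each single food scaled to meet both minima, and each pair solved so both constraints bind.
whole-barley bread only: max(114/45, 11/3) = 3.667 servings → $1.47.
eggs only: max(114/44, 11/7) = 2.591 servings → $1.68.
whole-barley bread + eggs with both tight: 1.716 servings and 0.8361 servings → $1.23.
So the least-cost plan costs $1.23.

$1.23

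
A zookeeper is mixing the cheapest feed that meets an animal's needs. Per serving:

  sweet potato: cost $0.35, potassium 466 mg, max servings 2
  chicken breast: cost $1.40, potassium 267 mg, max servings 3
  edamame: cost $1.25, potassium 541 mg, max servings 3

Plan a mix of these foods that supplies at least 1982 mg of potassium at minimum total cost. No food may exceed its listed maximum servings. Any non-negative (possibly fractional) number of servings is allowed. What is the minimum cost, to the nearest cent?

$3.13

Cost per mg of potassium: sweet potato $0.0008, edamame $0.0023, chicken breast $0.0052.
Take 2 servings of sweet potato: +932.0 mg potassium for $0.70 (total $0.70, still need 1050.0 mg).
Take 1.941 servings of edamame: +1050.0 mg potassium for $2.43 (total $3.13, still need 0.0 mg).
Greedy by cheapest-per-mg is optimal for a single linear constraint, so the minimum cost is $3.13.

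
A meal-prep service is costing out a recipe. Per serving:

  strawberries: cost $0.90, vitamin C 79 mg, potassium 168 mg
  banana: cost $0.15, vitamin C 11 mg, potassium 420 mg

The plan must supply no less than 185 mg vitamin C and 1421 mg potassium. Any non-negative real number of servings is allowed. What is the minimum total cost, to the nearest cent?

Compare the cost at each extreme point of the feasible region.
strawberries only: max(185/79, 1421/168) = 8.458 servings → $7.61.
banana only: max(185/11, 1421/420) = 16.82 servings → $2.52.
strawberries + banana with both tight: 1.981 servings and 2.591 servings → $2.17.
So the least-cost plan costs $2.17.

$2.17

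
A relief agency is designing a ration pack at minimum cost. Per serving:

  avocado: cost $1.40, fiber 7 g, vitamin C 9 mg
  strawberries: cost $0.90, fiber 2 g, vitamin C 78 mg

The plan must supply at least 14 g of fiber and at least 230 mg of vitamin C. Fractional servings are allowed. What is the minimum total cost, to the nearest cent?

$4.21

At the optimum either one food covers both requirements or two foods hit both targets exactly; no other combination can be cheaper.
avocado only: max(14/7, 230/9) = 25.56 servings → $35.78.
strawberries only: max(14/2, 230/78) = 7 servings → $6.30.
avocado + strawberries with both tight: 1.197 servings and 2.811 servings → $4.21.
The minimum over all feasible corners is $4.21.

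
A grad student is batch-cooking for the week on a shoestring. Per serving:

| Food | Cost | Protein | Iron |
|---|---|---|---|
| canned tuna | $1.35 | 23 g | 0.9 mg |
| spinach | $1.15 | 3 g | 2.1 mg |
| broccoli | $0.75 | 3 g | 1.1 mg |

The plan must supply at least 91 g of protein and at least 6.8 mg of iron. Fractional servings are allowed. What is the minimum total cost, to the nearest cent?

$6.93

For a min-cost LP with two ≥-constraints, a basic feasible solution has at most two positive variables.
canned tuna only: max(91/23, 6.8/0.9) = 7.556 servings → $10.20.
spinach only: max(91/3, 6.8/2.1) = 30.33 servings → $34.88.
broccoli only: max(91/3, 6.8/1.1) = 30.33 servings → $22.75.
canned tuna + spinach with both tight: 3.743 servings and 1.634 servings → $6.93.
canned tuna + broccoli with both tight: 3.527 servings and 3.296 servings → $7.23.
spinach + broccoli: the both-tight solution has a negative serving — not a feasible corner.
Cheapest feasible corner: $6.93.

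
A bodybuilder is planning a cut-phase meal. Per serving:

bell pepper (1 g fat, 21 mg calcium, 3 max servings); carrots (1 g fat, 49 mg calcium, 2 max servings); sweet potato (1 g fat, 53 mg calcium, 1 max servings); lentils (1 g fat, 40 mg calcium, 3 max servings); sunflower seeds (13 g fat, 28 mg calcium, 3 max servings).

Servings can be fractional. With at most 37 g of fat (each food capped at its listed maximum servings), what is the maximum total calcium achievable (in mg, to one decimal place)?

394.3 mg

Calcium per g fat: sweet potato 53, carrots 49, lentils 40, bell pepper 21, sunflower seeds 2.154.
Take 1 serving of sweet potato: uses 1 g fat, +53.0 mg calcium (running total 53.0 mg).
Take 2 servings of carrots: uses 2 g fat, +98.0 mg calcium (running total 151.0 mg).
Take 3 servings of lentils: uses 3 g fat, +120.0 mg calcium (running total 271.0 mg).
Take 3 servings of bell pepper: uses 3 g fat, +63.0 mg calcium (running total 334.0 mg).
Take 2.154 servings of sunflower seeds: uses 28 g fat, +60.3 mg calcium (running total 394.3 mg).
Filling greedily by calcium-per-g fat is optimal for one linear limit, giving 394.3 mg.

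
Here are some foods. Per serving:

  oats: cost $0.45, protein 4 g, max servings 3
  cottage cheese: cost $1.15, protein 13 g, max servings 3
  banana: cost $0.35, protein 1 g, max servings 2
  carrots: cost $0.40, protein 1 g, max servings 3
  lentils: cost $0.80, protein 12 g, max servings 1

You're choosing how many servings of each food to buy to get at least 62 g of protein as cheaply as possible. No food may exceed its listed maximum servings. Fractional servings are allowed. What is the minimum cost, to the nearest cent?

Cost per g of protein: lentils $0.0667, cottage cheese $0.0885, oats $0.1125, banana $0.3500, carrots $0.4000.
Take 1 serving of lentils: +12.0 g protein for $0.80 (total $0.80, still need 50.0 g).
Take 3 servings of cottage cheese: +39.0 g protein for $3.45 (total $4.25, still need 11.0 g).
Take 2.75 servings of oats: +11.0 g protein for $1.24 (total $5.49, still need 0.0 g).
Filling from the cheapest source first is optimal under one linear minimum: $5.49.

$5.49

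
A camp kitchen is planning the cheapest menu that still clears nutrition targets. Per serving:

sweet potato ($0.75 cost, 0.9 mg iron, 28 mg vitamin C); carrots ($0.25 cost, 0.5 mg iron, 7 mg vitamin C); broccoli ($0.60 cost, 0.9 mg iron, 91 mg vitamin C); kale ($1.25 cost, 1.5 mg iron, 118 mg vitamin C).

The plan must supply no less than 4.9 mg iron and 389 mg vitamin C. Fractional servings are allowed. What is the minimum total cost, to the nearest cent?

This is a tiny linear program; its minimum lies at a vertex of the feasible set. List the vertices and price them.
sweet potato only: max(4.9/0.9, 389/28) = 13.89 servings → $10.42.
carrots only: max(4.9/0.5, 389/7) = 55.57 servings → $13.89.
broccoli only: max(4.9/0.9, 389/91) = 5.444 servings → $3.27.
kale only: max(4.9/1.5, 389/118) = 3.297 servings → $4.12.
sweet potato + carrots: the both-tight solution has a negative serving — not a feasible corner.
sweet potato + broccoli with both tight: 1.69 servings and 3.755 servings → $3.52.
sweet potato + kale: intersection lies outside the first quadrant.
carrots + broccoli with both tight: 2.444 servings and 4.087 servings → $3.06.
carrots + kale: intersection lies outside the first quadrant.
broccoli + kale with both tight: 0.1749 servings and 3.162 servings → $4.06.
Cheapest feasible corner: $3.06.

$3.06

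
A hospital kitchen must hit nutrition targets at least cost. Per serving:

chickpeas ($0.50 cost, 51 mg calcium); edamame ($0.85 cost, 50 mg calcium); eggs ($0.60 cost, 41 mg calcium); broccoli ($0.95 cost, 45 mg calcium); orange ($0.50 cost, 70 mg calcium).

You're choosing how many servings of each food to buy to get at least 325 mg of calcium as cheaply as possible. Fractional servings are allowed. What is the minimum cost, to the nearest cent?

Cost per mg of calcium: orange $0.0071, chickpeas $0.0098, eggs $0.0146, edamame $0.0170, broccoli $0.0211.
With no serving limits, use only orange: 325 mg / 70 mg = 4.643 servings × $0.50 = $2.32.

$2.32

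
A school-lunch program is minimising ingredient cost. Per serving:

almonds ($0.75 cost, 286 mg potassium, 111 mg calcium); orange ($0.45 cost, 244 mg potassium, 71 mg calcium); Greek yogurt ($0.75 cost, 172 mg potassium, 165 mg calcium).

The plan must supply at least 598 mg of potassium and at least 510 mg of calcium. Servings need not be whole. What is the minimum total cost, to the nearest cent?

With two linear requirements the optimum uses one or two foods; enumerate the corners.
almonds only: max(598/286, 510/111) = 4.595 servings → $3.45.
orange only: max(598/244, 510/71) = 7.183 servings → $3.23.
Greek yogurt only: max(598/172, 510/165) = 3.477 servings → $2.61.
almonds + orange: the both-tight solution has a negative serving — not a feasible corner.
almonds + Greek yogurt with both tight: 0.3897 servings and 2.829 servings → $2.41.
orange + Greek yogurt with both tight: 0.3904 servings and 2.923 servings → $2.37.
The minimum over all feasible corners is $2.37.

$2.37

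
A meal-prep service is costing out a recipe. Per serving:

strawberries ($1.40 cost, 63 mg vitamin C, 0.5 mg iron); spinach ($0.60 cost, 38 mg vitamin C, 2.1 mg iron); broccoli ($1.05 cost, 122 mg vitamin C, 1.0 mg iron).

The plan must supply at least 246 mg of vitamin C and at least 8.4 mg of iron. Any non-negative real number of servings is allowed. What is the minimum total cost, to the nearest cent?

For a min-cost LP with two ≥-constraints, a basic feasible solution has at most two positive variables.
strawberries only: max(246/63, 8.4/0.5) = 16.8 servings → $23.52.
spinach only: max(246/38, 8.4/2.1) = 6.474 servings → $3.88.
broccoli only: max(246/122, 8.4/1.0) = 8.4 servings → $8.82.
strawberries + spinach with both tight: 1.742 servings and 3.585 servings → $4.59.
strawberries + broccoli with both targets exact would need a negative amount; discard.
spinach + broccoli with both tight: 3.569 servings and 0.9047 servings → $3.09.
Cheapest feasible corner: $3.09.

$3.09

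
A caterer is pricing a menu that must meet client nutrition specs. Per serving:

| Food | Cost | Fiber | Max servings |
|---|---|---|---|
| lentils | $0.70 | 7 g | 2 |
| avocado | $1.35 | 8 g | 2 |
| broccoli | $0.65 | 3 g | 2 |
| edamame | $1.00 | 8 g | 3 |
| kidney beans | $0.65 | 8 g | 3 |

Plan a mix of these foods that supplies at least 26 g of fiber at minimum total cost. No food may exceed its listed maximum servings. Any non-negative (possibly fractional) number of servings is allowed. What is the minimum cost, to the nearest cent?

Cost per g of fiber: kidney beans $0.0813, lentils $0.1000, edamame $0.1250, avocado $0.1688, broccoli $0.2167.
Take 3 servings of kidney beans: +24.0 g fiber for $1.95 (total $1.95, still need 2.0 g).
Take 0.2857 servings of lentils: +2.0 g fiber for $0.20 (total $2.15, still need 0.0 g).
Greedy by cheapest-per-g is optimal for a single linear constraint, so the minimum cost is $2.15.

$2.15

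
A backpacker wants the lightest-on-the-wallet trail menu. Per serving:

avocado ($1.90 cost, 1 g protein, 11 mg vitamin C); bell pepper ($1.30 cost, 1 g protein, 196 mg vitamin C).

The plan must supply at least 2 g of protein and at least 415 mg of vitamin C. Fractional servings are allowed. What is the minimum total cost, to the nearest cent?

$2.75

Check every corner: each single food scaled to meet both minima, and each pair solved so both constraints bind.
avocado only: max(2/1, 415/11) = 37.73 servings → $71.68.
bell pepper only: max(2/1, 415/196) = 2.117 servings → $2.75.
avocado + bell pepper with both targets exact would need a negative amount; discard.
The minimum over all feasible corners is $2.75.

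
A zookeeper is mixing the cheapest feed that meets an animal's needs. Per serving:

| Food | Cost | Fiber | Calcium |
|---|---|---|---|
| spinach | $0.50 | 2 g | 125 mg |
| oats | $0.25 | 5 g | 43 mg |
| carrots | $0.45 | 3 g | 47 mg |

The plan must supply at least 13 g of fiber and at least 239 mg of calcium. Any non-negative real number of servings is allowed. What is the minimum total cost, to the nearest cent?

$1.12

Two binding constraints pin down two serving amounts, so the optimal mix uses at most two foods. The candidates are each food alone (scaled to the tighter of fiber/calcium) and each pair with both constraints tight.
spinach only: max(13/2, 239/125) = 6.5 servings → $3.25.
oats only: max(13/5, 239/43) = 5.558 servings → $1.39.
carrots only: max(13/3, 239/47) = 5.085 servings → $2.29.
spinach + oats with both tight: 1.18 servings and 2.128 servings → $1.12.
spinach + carrots with both tight: 0.3772 servings and 4.082 servings → $2.03.
oats + carrots: intersection lies outside the first quadrant.
The minimum over all feasible corners is $1.12.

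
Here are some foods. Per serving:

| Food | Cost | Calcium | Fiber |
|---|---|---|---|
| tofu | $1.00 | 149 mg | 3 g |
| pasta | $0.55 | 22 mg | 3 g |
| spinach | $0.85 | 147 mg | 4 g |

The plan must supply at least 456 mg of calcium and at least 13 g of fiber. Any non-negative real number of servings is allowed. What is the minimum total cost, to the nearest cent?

$2.74

tofu only: max(456/149, 13/3) = 4.333 servings → $4.33.
pasta only: max(456/22, 13/3) = 20.73 servings → $11.40.
spinach only: max(456/147, 13/4) = 3.25 servings → $2.76.
tofu + pasta with both tight: 2.84 servings and 1.493 servings → $3.66.
tofu + spinach with both targets exact would need a negative amount; discard.
pasta + spinach with both tight: 0.2465 servings and 3.065 servings → $2.74.
Cheapest feasible corner: $2.74.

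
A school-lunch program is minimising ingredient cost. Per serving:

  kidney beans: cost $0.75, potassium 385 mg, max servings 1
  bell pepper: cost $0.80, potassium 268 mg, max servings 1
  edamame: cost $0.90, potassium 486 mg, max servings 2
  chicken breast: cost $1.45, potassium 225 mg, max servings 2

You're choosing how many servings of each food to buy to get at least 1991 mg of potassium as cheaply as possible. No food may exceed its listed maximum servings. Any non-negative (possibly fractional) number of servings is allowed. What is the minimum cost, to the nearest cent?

Cost per mg of potassium: edamame $0.0019, kidney beans $0.0019, bell pepper $0.0030, chicken breast $0.0064.
Take 2 servings of edamame: +972.0 mg potassium for $1.80 (total $1.80, still need 1019.0 mg).
Take 1 serving of kidney beans: +385.0 mg potassium for $0.75 (total $2.55, still need 634.0 mg).
Take 1 serving of bell pepper: +268.0 mg potassium for $0.80 (total $3.35, still need 366.0 mg).
Take 1.627 servings of chicken breast: +366.0 mg potassium for $2.36 (total $5.71, still need 0.0 mg).
Greedy by cheapest-per-mg is optimal for a single linear constraint, so the minimum cost is $5.71.

$5.71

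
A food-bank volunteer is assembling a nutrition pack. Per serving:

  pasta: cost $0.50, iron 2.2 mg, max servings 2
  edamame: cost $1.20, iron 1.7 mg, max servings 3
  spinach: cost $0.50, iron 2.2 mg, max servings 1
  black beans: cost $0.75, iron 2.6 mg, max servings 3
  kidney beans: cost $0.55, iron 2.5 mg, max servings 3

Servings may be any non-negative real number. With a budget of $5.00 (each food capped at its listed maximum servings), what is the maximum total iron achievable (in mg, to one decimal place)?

Iron per dollar: kidney beans 4.545, pasta 4.4, spinach 4.4, black beans 3.467, edamame 1.417.
Take 3 servings of kidney beans: spends $1.65, +7.5 mg iron (running total 7.5 mg).
Take 2 servings of pasta: spends $1.00, +4.4 mg iron (running total 11.9 mg).
Take 1 serving of spinach: spends $0.50, +2.2 mg iron (running total 14.1 mg).
Take 2.467 servings of black beans: spends $1.85, +6.4 mg iron (running total 20.5 mg).
Filling greedily by iron-per-dollar is optimal for one linear limit, giving 20.5 mg.

20.5 mg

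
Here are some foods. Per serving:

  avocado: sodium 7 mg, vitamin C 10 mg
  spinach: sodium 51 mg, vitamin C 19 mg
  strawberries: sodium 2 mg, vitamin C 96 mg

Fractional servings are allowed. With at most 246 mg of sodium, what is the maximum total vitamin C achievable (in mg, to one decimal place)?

Vitamin C per mg sodium: strawberries 48, avocado 1.429, spinach 0.3725.
With no serving limits, spend the whole sodium allowance on strawberries: 246 mg / 2 mg × 96 mg = 11808.0 mg.

11808.0 mg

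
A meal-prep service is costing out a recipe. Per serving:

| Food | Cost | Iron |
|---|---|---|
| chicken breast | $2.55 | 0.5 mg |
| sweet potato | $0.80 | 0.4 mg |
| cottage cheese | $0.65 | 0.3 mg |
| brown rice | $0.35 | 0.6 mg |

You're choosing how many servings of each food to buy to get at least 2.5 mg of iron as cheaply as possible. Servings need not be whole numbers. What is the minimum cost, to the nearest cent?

Cost per mg of iron: brown rice $0.5833, sweet potato $2.0000, cottage cheese $2.1667, chicken breast $5.1000.
With no serving limits, use only brown rice: 2.5 mg / 0.6 mg = 4.167 servings × $0.35 = $1.46.

$1.46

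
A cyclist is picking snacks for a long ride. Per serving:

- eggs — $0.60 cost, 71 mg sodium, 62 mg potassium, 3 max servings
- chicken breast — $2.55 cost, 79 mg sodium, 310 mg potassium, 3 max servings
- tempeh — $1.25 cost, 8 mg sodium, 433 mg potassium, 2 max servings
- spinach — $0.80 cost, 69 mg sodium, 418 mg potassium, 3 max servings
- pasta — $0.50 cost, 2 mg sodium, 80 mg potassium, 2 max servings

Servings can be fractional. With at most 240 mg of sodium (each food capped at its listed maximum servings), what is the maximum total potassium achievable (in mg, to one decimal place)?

2331.0 mg

Potassium per mg sodium: tempeh 54.12, pasta 40, spinach 6.058, chicken breast 3.924, eggs 0.8732.
Take 2 servings of tempeh: uses 16 mg sodium, +866.0 mg potassium (running total 866.0 mg).
Take 2 servings of pasta: uses 4 mg sodium, +160.0 mg potassium (running total 1026.0 mg).
Take 3 servings of spinach: uses 207 mg sodium, +1254.0 mg potassium (running total 2280.0 mg).
Take 0.1646 servings of chicken breast: uses 13 mg sodium, +51.0 mg potassium (running total 2331.0 mg).
Filling greedily by potassium-per-mg sodium is optimal for one linear limit, giving 2331.0 mg.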